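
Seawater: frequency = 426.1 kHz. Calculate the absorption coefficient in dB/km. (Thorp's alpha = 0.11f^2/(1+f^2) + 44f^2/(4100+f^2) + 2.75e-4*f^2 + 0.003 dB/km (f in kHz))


93.071 dB/km


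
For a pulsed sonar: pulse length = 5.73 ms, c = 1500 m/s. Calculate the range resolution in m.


dR = c*tau/2 = 1500 * 5.73e-3 / 2 = 4.2975

4.2975 m


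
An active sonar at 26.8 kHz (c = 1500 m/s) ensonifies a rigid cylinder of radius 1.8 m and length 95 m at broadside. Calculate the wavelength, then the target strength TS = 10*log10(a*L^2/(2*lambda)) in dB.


Step 1: lambda = c/f = 1500/26800 = 0.05597 m
Step 2: TS = 10*log10(a*L^2/(2*lambda)) = 10*log10(1.8*95^2/(2*0.05597)) = 51.62

51.62 dB


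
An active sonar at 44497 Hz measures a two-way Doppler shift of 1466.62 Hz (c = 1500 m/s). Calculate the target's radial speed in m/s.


24.72 m/s


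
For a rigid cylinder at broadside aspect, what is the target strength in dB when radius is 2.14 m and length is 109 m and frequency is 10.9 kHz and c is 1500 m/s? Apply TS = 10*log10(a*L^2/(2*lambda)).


49.66 dB


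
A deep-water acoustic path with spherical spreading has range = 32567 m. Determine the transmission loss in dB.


TL = 20*log10(32567) = 90.26

90.26 dB


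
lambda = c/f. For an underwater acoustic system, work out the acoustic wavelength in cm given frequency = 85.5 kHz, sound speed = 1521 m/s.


lambda = c/f = 1521 / 85500 = 0.0178 m = 1.78 cm

1.78 cm


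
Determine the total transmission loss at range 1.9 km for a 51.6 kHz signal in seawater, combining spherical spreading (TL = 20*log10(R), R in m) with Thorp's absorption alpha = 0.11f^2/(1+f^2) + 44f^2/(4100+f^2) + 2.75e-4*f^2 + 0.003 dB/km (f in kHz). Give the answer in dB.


Step 1 (Thorp): alpha = 0.11*2662.56/(1+2662.56) + 44*2662.56/(4100+2662.56) + 2.75e-4*2662.56 + 0.003 = 18.1689 dB/km
Step 2: TL_spread = 20*log10(1900) = 65.58 dB
Step 3: TL_abs = alpha*R = 18.1689 * 1.9 = 34.52 dB
Step 4: TL_total = 65.58 + 34.52 = 100.1

100.1 dB


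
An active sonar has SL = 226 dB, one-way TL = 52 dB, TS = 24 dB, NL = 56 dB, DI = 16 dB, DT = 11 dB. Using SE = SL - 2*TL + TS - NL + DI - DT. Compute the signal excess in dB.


SE = SL - 2*TL + TS - NL + DI - DT = 226 - 2*52 + (24) - 56 + 16 - 11 = 95

95 dB


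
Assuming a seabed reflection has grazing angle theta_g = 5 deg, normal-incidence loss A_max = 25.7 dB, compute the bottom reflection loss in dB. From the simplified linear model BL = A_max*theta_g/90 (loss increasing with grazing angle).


BL = A_max * theta_g / 90 = 25.7 * 5 / 90 = 1.43

1.43 dB


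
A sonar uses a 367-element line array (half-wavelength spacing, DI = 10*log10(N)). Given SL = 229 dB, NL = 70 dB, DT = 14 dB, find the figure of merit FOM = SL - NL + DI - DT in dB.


170.65 dB


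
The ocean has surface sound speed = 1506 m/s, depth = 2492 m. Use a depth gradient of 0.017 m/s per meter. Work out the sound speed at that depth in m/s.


c = 1506 + 0.017 * 2492 = 1548.364

1548.364 m/s


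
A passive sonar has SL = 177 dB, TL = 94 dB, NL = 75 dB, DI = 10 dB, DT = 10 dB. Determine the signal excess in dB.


8 dB


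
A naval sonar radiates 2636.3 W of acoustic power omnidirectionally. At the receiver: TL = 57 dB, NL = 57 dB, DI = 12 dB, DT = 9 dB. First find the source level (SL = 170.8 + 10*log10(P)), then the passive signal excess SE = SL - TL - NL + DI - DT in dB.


Step 1: SL = 170.8 + 10*log10(2636.3) = 205.01 dB
Step 2: SE = SL - TL - NL + DI - DT = 205.01 - 57 - 57 + 12 - 9 = 94.01

94.01 dB


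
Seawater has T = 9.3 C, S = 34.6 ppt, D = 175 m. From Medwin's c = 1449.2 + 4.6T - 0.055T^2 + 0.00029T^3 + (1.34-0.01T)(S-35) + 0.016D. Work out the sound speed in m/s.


1489.76 m/s


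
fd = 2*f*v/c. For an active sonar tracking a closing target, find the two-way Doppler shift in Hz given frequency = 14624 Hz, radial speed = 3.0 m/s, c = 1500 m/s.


fd = 2*f*v/c = 2 * 14624 * 3.0 / 1500 = 58.5

58.5 Hz


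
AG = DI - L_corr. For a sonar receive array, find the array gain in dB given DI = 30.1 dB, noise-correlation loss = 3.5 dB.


26.6 dB


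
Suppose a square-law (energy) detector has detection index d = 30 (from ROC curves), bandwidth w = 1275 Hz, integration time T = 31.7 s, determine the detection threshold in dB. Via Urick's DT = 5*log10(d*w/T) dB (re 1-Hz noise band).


DT = 5*log10(d*w/T) = 5*log10(30 * 1275 / 31.7) = 5*log10(1206.62) = 15.41

15.41 dB


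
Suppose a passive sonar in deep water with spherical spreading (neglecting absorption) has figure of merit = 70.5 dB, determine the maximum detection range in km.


At max range FOM = TL, so 20*log10(R) = 70.5
R = 10^(70.5/20) = 3349.65 m = 3.35 km

3.35 km


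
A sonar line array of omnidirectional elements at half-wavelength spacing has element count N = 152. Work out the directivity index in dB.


21.82 dB


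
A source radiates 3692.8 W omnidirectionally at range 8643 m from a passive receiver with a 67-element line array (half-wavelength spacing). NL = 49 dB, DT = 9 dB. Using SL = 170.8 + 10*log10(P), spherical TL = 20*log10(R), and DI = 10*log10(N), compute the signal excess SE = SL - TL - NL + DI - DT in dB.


88.0 dB


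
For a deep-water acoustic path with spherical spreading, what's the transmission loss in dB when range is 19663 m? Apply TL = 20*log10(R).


TL = 20*log10(19663) = 85.87

85.87 dB


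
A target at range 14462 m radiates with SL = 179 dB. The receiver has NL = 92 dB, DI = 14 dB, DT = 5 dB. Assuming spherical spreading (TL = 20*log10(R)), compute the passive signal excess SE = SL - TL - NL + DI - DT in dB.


12.8 dB


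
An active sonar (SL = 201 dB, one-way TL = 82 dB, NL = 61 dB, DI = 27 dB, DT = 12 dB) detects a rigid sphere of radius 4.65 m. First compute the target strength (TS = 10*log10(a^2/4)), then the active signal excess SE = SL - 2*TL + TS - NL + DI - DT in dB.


Step 1: TS = 10*log10(4.65^2/4) = 7.33 dB
Step 2: SE = SL - 2*TL + TS - NL + DI - DT = 201 - 2*82 + (7.33) - 61 + 27 - 12 = -1.67

-1.67 dB


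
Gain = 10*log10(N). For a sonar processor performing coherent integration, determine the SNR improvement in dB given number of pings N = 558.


Gain = 10*log10(558) = 27.47

27.47 dB


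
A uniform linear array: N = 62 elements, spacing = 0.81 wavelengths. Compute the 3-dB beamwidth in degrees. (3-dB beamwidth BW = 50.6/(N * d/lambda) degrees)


BW = 50.6 / (62 * 0.81) = 50.6 / 50.22 = 1.01

1.01 deg


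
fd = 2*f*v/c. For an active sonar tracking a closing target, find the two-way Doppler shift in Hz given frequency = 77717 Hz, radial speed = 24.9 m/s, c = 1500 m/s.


fd = 2*f*v/c = 2 * 77717 * 24.9 / 1500 = 2580.2

2580.2 Hz


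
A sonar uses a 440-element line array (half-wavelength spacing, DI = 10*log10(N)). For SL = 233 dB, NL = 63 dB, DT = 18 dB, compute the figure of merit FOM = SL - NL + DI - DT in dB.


Step 1: DI = 10*log10(440) = 26.43 dB
Step 2: FOM = SL - NL + DI - DT = 233 - 63 + 26.43 - 18 = 178.43

178.43 dB


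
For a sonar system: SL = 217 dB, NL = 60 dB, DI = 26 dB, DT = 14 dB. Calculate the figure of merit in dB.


FOM = SL - NL + DI - DT = 217 - 60 + 26 - 14 = 169

169 dB


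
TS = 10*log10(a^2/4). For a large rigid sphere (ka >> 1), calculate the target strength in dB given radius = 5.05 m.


TS = 10*log10(5.05^2 / 4) = 10*log10(6.375625) = 8.05

8.05 dB


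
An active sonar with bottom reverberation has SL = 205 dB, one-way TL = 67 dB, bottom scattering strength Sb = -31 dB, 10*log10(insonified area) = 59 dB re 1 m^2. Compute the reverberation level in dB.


99 dB


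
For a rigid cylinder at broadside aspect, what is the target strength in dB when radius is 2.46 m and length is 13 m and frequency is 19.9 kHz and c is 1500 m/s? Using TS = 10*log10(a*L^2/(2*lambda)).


34.41 dB


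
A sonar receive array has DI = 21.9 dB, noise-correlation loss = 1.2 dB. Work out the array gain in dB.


AG = DI - L_corr = 21.9 - 1.2 = 20.7

20.7 dB


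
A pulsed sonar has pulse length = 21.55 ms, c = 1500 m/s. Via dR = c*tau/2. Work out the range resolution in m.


dR = c*tau/2 = 1500 * 21.55e-3 / 2 = 16.1625

16.1625 m


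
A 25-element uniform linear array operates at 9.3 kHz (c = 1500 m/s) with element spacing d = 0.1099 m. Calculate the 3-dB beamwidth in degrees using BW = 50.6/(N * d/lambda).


Step 1: lambda = 1500/9300 = 0.16129 m
Step 2: d/lambda = 0.1099/0.16129 = 0.6814
Step 3: BW = 50.6/(N * d/lambda) = 50.6/(25 * 0.6814) = 2.97

2.97 deg


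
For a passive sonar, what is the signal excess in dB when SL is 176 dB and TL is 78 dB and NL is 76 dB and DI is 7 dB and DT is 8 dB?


21 dB


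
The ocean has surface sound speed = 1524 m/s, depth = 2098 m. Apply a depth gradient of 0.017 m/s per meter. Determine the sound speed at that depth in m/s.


c = 1524 + 0.017 * 2098 = 1559.666

1559.666 m/s


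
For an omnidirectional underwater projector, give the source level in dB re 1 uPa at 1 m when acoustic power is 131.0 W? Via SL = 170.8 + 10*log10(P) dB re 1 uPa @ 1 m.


SL = 170.8 + 10*log10(131.0) = 170.8 + 21.17 = 191.97

191.97 dB


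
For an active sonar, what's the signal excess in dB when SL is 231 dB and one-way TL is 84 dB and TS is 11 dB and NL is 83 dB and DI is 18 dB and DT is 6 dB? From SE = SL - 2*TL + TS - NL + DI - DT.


SE = SL - 2*TL + TS - NL + DI - DT = 231 - 2*84 + (11) - 83 + 18 - 6 = 3

3 dB


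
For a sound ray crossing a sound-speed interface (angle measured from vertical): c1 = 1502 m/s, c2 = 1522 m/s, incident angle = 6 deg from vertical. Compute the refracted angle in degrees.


sin(theta2) = (c2/c1)*sin(theta1) = (1522/1502)*sin(6 deg) = 0.10592
theta2 = arcsin(0.10592) = 6.08

6.08 deg


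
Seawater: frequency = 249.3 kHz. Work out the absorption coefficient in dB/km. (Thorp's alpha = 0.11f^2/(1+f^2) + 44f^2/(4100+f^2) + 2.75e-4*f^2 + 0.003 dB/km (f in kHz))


f^2 = 62150.49
alpha = 0.11*62150.49/(1+62150.49) + 44*62150.49/(4100+62150.49) + 2.75e-4*62150.49 + 0.003 = 58.481

58.481 dB/km


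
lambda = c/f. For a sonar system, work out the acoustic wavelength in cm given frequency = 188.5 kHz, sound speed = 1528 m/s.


lambda = c/f = 1528 / 188500 = 0.0081 m = 0.81 cm

0.81 cm


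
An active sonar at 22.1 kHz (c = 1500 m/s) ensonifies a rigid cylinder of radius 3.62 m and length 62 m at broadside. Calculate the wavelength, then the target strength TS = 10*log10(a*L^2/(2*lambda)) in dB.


Step 1: lambda = c/f = 1500/22100 = 0.06787 m
Step 2: TS = 10*log10(a*L^2/(2*lambda)) = 10*log10(3.62*62^2/(2*0.06787)) = 50.11

50.11 dB


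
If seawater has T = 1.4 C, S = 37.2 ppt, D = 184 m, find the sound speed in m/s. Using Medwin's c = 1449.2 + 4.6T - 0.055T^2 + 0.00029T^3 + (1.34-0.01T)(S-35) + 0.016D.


c = 1449.2 + 4.6*1.4 - 0.055*1.4^2 + 0.00029*1.4^3 + (1.34 - 0.01*1.4)*(37.2 - 35) + 0.016*184 = 1461.39

1461.39 m/s


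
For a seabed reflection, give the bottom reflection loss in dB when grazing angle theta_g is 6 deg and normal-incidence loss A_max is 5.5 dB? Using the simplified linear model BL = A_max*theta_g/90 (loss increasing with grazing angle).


0.37 dB


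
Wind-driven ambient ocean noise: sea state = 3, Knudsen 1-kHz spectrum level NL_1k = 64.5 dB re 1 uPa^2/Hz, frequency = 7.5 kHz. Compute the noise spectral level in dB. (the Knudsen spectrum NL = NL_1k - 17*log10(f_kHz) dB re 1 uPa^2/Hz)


NL = NL_1k - 17*log10(f_kHz) = 64.5 - 17*log10(7.5) = 64.5 - (14.88) = 49.62

49.62 dB


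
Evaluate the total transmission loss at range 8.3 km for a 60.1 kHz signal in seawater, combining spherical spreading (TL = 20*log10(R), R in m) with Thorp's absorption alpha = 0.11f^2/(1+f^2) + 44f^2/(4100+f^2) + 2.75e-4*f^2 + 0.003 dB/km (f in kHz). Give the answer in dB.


Step 1 (Thorp): alpha = 0.11*3612.01/(1+3612.01) + 44*3612.01/(4100+3612.01) + 2.75e-4*3612.01 + 0.003 = 21.7142 dB/km
Step 2: TL_spread = 20*log10(8300) = 78.38 dB
Step 3: TL_abs = alpha*R = 21.7142 * 8.3 = 180.23 dB
Step 4: TL_total = 78.38 + 180.23 = 258.61

258.61 dB


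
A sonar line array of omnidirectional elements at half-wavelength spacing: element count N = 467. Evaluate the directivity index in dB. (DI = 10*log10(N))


26.69 dB


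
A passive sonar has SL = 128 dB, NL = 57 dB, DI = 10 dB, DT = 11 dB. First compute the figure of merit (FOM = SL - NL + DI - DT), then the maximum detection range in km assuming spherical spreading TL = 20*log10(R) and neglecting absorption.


Step 1: FOM = SL - NL + DI - DT = 128 - 57 + 10 - 11 = 70 dB
Step 2: at max range FOM = TL = 20*log10(R), so R = 10^(70/20) = 3162.28 m = 3.16 km

3.16 km


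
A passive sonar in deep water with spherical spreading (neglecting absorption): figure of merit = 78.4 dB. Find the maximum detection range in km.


At max range FOM = TL, so 20*log10(R) = 78.4
R = 10^(78.4/20) = 8317.64 m = 8.32 km

8.32 km


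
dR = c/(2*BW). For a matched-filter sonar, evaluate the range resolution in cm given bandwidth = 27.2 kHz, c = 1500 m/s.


dR = c/(2*BW) = 1500 / (2 * 27.2e3) = 0.0276 m = 2.76 cm

2.76 cm


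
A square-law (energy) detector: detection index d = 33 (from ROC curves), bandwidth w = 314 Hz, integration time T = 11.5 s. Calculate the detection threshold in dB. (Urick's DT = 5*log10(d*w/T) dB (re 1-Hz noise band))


DT = 5*log10(d*w/T) = 5*log10(33 * 314 / 11.5) = 5*log10(901.04) = 14.77

14.77 dB


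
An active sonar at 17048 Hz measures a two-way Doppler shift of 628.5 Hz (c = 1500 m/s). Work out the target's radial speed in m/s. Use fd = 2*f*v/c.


27.65 m/s


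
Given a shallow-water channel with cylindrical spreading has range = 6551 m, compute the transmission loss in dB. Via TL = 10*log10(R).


TL = 10*log10(6551) = 38.16

38.16 dB


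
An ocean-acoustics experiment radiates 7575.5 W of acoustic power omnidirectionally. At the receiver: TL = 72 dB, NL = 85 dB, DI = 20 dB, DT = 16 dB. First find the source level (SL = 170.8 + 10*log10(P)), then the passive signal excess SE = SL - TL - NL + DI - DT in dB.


Step 1: SL = 170.8 + 10*log10(7575.5) = 209.59 dB
Step 2: SE = SL - TL - NL + DI - DT = 209.59 - 72 - 85 + 20 - 16 = 56.59

56.59 dB


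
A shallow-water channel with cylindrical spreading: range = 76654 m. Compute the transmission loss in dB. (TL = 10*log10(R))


TL = 10*log10(76654) = 48.85

48.85 dB


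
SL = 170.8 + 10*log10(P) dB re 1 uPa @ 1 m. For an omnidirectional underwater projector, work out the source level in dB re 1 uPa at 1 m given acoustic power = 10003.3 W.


SL = 170.8 + 10*log10(10003.3) = 170.8 + 40.0 = 210.8

210.8 dB


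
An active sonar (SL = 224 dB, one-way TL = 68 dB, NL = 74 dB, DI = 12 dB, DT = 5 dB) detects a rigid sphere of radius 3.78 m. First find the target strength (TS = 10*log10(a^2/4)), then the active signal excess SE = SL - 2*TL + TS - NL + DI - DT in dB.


Step 1: TS = 10*log10(3.78^2/4) = 5.53 dB
Step 2: SE = SL - 2*TL + TS - NL + DI - DT = 224 - 2*68 + (5.53) - 74 + 12 - 5 = 26.53

26.53 dB


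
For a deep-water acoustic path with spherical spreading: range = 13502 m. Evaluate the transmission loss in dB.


82.61 dB


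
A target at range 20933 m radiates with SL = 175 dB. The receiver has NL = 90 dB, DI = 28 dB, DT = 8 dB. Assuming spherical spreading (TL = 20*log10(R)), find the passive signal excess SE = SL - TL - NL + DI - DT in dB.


18.58 dB


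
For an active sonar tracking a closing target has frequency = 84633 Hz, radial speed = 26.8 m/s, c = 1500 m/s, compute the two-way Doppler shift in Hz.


fd = 2*f*v/c = 2 * 84633 * 26.8 / 1500 = 3024.22

3024.22 Hz


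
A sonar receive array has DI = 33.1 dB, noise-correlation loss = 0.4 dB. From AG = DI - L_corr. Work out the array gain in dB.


AG = DI - L_corr = 33.1 - 0.4 = 32.7

32.7 dB


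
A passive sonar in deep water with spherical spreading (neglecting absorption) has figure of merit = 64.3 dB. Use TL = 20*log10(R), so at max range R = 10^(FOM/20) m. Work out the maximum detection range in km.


At max range FOM = TL, so 20*log10(R) = 64.3
R = 10^(64.3/20) = 1640.59 m = 1.64 km

1.64 km


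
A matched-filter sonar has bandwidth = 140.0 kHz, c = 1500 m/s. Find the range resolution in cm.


dR = c/(2*BW) = 1500 / (2 * 140.0e3) = 0.0054 m = 0.54 cm

0.54 cm


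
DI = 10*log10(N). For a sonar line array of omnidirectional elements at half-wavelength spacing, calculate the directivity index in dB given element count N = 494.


DI = 10*log10(494) = 26.94

26.94 dB


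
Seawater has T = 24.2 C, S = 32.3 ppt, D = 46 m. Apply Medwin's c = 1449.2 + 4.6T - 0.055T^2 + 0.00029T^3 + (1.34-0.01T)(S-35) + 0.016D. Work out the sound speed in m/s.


1530.19 m/s


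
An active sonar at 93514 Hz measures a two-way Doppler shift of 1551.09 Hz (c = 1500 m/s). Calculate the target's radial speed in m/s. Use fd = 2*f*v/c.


From fd = 2*f*v/c, v = c*fd/(2*f) = 1500 * 1551.09 / (2*93514) = 12.44

12.44 m/s


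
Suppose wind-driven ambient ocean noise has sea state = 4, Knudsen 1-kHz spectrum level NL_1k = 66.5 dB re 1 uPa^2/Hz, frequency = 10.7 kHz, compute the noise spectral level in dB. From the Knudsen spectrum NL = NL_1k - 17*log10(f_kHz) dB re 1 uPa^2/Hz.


NL = NL_1k - 17*log10(f_kHz) = 66.5 - 17*log10(10.7) = 66.5 - (17.5) = 49.0

49.0 dB


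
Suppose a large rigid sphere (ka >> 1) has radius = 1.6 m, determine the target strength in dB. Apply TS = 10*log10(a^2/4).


-1.94 dB


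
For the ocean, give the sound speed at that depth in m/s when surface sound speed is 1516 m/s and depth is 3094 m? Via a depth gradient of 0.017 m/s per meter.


c = 1516 + 0.017 * 3094 = 1568.598

1568.598 m/s


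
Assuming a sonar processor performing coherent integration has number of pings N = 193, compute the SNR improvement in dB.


22.86 dB


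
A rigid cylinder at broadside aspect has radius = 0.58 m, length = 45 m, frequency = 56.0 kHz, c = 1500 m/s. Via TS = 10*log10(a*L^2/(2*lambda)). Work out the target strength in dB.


43.41 dB


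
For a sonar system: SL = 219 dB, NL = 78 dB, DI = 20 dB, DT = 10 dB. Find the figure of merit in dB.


FOM = SL - NL + DI - DT = 219 - 78 + 20 - 10 = 151

151 dB


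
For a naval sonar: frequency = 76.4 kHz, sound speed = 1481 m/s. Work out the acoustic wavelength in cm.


1.94 cm


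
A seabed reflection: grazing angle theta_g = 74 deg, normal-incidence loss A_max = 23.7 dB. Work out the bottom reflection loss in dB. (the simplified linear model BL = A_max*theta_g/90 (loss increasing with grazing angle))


BL = A_max * theta_g / 90 = 23.7 * 74 / 90 = 19.49

19.49 dB


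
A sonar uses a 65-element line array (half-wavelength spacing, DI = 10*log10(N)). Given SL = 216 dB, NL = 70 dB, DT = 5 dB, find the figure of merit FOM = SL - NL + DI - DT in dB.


Step 1: DI = 10*log10(65) = 18.13 dB
Step 2: FOM = SL - NL + DI - DT = 216 - 70 + 18.13 - 5 = 159.13

159.13 dB


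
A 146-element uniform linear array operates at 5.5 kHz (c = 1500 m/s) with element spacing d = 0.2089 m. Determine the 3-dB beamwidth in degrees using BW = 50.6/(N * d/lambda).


Step 1: lambda = 1500/5500 = 0.27273 m
Step 2: d/lambda = 0.2089/0.27273 = 0.766
Step 3: BW = 50.6/(N * d/lambda) = 50.6/(146 * 0.766) = 0.45

0.45 deg


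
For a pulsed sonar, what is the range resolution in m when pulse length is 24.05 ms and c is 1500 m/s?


dR = c*tau/2 = 1500 * 24.05e-3 / 2 = 18.0375

18.0375 m


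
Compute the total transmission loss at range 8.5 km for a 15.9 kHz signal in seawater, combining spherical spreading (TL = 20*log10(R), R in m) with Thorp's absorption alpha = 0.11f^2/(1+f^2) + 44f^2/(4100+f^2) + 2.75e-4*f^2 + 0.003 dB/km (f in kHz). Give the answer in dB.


101.86 dB


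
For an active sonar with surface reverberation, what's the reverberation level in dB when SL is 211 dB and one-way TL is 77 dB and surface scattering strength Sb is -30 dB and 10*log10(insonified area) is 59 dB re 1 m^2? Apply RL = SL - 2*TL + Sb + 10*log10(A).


86 dB


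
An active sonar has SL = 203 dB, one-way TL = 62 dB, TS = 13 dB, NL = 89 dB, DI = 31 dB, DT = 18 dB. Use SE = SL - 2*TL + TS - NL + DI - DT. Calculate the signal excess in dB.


SE = SL - 2*TL + TS - NL + DI - DT = 203 - 2*62 + (13) - 89 + 31 - 18 = 16

16 dB


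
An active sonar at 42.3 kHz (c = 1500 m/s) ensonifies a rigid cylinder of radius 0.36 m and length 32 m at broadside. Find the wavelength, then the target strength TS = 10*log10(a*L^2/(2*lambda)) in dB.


Step 1: lambda = c/f = 1500/42300 = 0.03546 m
Step 2: TS = 10*log10(a*L^2/(2*lambda)) = 10*log10(0.36*32^2/(2*0.03546)) = 37.16

37.16 dB


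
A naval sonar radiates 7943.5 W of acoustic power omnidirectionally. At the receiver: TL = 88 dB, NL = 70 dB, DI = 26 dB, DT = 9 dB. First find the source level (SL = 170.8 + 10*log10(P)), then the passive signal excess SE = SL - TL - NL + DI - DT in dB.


Step 1: SL = 170.8 + 10*log10(7943.5) = 209.8 dB
Step 2: SE = SL - TL - NL + DI - DT = 209.8 - 88 - 70 + 26 - 9 = 68.8

68.8 dB


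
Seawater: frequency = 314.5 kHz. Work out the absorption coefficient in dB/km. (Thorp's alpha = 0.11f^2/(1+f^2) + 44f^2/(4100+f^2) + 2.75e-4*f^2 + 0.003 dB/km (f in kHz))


f^2 = 98910.25
alpha = 0.11*98910.25/(1+98910.25) + 44*98910.25/(4100+98910.25) + 2.75e-4*98910.25 + 0.003 = 69.562

69.562 dB/km


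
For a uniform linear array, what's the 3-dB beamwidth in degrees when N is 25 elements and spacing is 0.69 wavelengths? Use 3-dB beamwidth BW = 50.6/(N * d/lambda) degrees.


BW = 50.6 / (25 * 0.69) = 50.6 / 17.25 = 2.93

2.93 deg


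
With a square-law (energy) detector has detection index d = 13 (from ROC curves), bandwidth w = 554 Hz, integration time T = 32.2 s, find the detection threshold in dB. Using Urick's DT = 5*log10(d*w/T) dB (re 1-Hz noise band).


DT = 5*log10(d*w/T) = 5*log10(13 * 554 / 32.2) = 5*log10(223.66) = 11.75

11.75 dB


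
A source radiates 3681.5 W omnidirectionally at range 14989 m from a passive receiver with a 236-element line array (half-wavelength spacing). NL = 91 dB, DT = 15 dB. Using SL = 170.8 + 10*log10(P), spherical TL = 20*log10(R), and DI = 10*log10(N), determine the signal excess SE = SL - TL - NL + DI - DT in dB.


40.67 dB


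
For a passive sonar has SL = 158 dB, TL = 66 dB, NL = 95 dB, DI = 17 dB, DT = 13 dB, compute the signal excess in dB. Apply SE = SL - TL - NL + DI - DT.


1 dB


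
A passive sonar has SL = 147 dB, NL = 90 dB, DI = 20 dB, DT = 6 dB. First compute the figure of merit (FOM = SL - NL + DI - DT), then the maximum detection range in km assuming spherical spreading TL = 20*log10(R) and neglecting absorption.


Step 1: FOM = SL - NL + DI - DT = 147 - 90 + 20 - 6 = 71 dB
Step 2: at max range FOM = TL = 20*log10(R), so R = 10^(71/20) = 3548.13 m = 3.55 km

3.55 km


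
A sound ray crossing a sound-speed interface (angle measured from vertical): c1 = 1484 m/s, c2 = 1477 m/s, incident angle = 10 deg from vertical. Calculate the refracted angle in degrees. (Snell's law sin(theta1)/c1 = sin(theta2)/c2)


9.95 deg


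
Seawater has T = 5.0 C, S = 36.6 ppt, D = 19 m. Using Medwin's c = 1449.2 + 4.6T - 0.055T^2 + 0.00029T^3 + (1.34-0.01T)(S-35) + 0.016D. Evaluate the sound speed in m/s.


c = 1449.2 + 4.6*5.0 - 0.055*5.0^2 + 0.00029*5.0^3 + (1.34 - 0.01*5.0)*(36.6 - 35) + 0.016*19 = 1473.23

1473.23 m/s


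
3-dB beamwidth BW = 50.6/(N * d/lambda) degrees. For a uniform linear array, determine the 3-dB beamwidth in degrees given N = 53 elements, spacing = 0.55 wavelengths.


BW = 50.6 / (53 * 0.55) = 50.6 / 29.15 = 1.74

1.74 deg


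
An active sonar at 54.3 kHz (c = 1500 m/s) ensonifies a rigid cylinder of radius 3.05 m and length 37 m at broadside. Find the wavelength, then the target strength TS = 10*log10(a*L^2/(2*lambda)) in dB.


Step 1: lambda = c/f = 1500/54300 = 0.02762 m
Step 2: TS = 10*log10(a*L^2/(2*lambda)) = 10*log10(3.05*37^2/(2*0.02762)) = 48.78

48.78 dB


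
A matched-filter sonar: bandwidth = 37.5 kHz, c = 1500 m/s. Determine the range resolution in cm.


dR = c/(2*BW) = 1500 / (2 * 37.5e3) = 0.02 m = 2.0 cm

2.0 cm


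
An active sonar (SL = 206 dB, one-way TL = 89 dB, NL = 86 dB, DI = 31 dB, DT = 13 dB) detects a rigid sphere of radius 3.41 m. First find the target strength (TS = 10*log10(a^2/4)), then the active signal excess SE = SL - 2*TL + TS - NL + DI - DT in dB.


Step 1: TS = 10*log10(3.41^2/4) = 4.63 dB
Step 2: SE = SL - 2*TL + TS - NL + DI - DT = 206 - 2*89 + (4.63) - 86 + 31 - 13 = -35.37

-35.37 dB


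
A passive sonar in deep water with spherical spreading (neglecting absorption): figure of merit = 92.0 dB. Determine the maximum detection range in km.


39.81 km


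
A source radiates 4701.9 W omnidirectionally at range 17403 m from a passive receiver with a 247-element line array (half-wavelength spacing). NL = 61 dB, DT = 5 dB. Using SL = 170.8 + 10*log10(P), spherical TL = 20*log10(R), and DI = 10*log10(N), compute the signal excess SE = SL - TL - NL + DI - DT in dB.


Step 1: SL = 170.8 + 10*log10(4701.9) = 207.52 dB
Step 2: TL = 20*log10(17403) = 84.81 dB
Step 3: DI = 10*log10(247) = 23.93 dB
Step 4: SE = SL - TL - NL + DI - DT = 207.52 - 84.81 - 61 + 23.93 - 5 = 80.64

80.64 dB


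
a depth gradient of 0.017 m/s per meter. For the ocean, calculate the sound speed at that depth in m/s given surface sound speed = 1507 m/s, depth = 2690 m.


c = 1507 + 0.017 * 2690 = 1552.73

1552.73 m/s


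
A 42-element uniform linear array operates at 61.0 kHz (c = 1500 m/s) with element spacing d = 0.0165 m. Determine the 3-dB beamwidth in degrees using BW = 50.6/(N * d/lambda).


Step 1: lambda = 1500/61000 = 0.02459 m
Step 2: d/lambda = 0.0165/0.02459 = 0.671
Step 3: BW = 50.6/(N * d/lambda) = 50.6/(42 * 0.671) = 1.8

1.8 deg


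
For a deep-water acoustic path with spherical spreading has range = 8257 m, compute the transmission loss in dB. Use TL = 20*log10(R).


TL = 20*log10(8257) = 78.34

78.34 dB


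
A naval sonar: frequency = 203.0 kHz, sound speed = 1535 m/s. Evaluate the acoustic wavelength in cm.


0.76 cm


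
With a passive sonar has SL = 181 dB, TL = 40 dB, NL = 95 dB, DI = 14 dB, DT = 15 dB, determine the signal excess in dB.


45 dB


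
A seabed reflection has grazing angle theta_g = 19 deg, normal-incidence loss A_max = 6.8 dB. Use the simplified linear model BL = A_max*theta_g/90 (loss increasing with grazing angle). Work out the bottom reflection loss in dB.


1.44 dB


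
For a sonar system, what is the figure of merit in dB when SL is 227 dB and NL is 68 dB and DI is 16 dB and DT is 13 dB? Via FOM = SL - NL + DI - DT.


162 dB


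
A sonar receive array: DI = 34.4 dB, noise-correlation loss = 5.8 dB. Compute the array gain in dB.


AG = DI - L_corr = 34.4 - 5.8 = 28.6

28.6 dB


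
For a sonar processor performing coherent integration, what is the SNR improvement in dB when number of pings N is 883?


Gain = 10*log10(883) = 29.46

29.46 dB


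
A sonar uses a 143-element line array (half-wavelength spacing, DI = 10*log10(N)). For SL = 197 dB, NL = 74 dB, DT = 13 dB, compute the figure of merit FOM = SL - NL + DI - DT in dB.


Step 1: DI = 10*log10(143) = 21.55 dB
Step 2: FOM = SL - NL + DI - DT = 197 - 74 + 21.55 - 13 = 131.55

131.55 dB


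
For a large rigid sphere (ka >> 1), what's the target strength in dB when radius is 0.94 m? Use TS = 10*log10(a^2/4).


-6.56 dB


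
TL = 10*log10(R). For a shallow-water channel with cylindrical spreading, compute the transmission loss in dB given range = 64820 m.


TL = 10*log10(64820) = 48.12

48.12 dB


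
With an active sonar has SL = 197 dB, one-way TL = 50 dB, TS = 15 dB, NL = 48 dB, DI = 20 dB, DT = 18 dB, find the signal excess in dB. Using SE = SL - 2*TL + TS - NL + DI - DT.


SE = SL - 2*TL + TS - NL + DI - DT = 197 - 2*50 + (15) - 48 + 20 - 18 = 66

66 dB


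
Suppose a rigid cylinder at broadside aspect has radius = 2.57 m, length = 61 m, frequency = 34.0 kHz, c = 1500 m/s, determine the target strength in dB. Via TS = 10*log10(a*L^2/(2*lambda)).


50.35 dB


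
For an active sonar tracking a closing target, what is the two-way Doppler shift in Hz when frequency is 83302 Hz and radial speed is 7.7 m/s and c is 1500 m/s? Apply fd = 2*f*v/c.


fd = 2*f*v/c = 2 * 83302 * 7.7 / 1500 = 855.23

855.23 Hz


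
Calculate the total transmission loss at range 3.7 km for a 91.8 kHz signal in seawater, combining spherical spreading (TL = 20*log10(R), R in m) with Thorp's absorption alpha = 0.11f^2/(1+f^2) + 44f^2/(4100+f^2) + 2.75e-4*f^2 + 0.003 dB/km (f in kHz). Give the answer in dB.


Step 1 (Thorp): alpha = 0.11*8427.24/(1+8427.24) + 44*8427.24/(4100+8427.24) + 2.75e-4*8427.24 + 0.003 = 32.0299 dB/km
Step 2: TL_spread = 20*log10(3700) = 71.36 dB
Step 3: TL_abs = alpha*R = 32.0299 * 3.7 = 118.51 dB
Step 4: TL_total = 71.36 + 118.51 = 189.87

189.87 dB


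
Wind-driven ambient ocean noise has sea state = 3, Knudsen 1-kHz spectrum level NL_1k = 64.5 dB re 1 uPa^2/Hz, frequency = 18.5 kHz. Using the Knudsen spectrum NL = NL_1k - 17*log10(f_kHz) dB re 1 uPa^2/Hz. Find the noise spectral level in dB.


42.96 dB


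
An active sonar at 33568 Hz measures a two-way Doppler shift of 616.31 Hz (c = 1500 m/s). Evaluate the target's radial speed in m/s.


13.77 m/s


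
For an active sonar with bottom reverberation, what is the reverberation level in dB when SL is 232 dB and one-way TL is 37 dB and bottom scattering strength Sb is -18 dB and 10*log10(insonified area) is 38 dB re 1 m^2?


RL = SL - 2*TL + Sb + 10*log10(A) = 232 - 2*37 + (-18) + 38 = 178

178 dB


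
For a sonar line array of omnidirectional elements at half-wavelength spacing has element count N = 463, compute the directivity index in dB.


DI = 10*log10(463) = 26.66

26.66 dB


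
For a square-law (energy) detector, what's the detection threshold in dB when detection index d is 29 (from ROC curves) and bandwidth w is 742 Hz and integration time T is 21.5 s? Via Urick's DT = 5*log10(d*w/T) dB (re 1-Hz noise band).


DT = 5*log10(d*w/T) = 5*log10(29 * 742 / 21.5) = 5*log10(1000.84) = 15.0

15.0 dB


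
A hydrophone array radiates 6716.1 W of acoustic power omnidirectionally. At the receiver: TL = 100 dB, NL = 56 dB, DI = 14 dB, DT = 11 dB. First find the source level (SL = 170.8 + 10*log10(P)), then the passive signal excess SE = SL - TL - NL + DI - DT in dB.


Step 1: SL = 170.8 + 10*log10(6716.1) = 209.07 dB
Step 2: SE = SL - TL - NL + DI - DT = 209.07 - 100 - 56 + 14 - 11 = 56.07

56.07 dB


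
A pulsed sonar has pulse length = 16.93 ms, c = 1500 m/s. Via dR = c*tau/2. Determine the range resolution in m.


dR = c*tau/2 = 1500 * 16.93e-3 / 2 = 12.6975

12.6975 m


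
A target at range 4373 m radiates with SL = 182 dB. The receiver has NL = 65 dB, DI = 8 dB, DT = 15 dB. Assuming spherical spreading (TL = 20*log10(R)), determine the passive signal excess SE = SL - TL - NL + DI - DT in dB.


37.18 dB


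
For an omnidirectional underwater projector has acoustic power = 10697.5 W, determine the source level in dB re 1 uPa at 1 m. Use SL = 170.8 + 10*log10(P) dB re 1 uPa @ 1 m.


SL = 170.8 + 10*log10(10697.5) = 170.8 + 40.29 = 211.09

211.09 dB


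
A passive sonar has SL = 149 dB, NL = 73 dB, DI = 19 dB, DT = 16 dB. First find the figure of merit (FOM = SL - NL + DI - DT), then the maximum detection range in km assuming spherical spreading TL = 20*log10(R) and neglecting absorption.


Step 1: FOM = SL - NL + DI - DT = 149 - 73 + 19 - 16 = 79 dB
Step 2: at max range FOM = TL = 20*log10(R), so R = 10^(79/20) = 8912.51 m = 8.91 km

8.91 km


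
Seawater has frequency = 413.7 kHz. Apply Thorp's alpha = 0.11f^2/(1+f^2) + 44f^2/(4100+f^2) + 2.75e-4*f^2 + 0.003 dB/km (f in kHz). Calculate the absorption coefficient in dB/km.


f^2 = 171147.69
alpha = 0.11*171147.69/(1+171147.69) + 44*171147.69/(4100+171147.69) + 2.75e-4*171147.69 + 0.003 = 90.149

90.149 dB/km


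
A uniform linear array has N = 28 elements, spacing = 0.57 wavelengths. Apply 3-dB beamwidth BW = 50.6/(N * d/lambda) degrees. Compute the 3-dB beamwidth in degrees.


BW = 50.6 / (28 * 0.57) = 50.6 / 15.96 = 3.17

3.17 deg


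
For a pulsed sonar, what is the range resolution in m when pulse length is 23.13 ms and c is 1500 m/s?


dR = c*tau/2 = 1500 * 23.13e-3 / 2 = 17.3475

17.3475 m


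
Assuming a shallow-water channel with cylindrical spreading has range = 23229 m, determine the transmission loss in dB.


TL = 10*log10(23229) = 43.66

43.66 dB


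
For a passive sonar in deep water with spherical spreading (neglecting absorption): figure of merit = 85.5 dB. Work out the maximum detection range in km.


At max range FOM = TL, so 20*log10(R) = 85.5
R = 10^(85.5/20) = 18836.49 m = 18.84 km

18.84 km


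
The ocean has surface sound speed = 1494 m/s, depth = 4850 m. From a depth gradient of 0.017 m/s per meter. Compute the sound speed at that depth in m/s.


c = 1494 + 0.017 * 4850 = 1576.45

1576.45 m/s


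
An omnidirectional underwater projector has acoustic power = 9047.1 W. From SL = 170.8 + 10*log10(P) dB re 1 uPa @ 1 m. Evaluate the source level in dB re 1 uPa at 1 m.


SL = 170.8 + 10*log10(9047.1) = 170.8 + 39.57 = 210.37

210.37 dB


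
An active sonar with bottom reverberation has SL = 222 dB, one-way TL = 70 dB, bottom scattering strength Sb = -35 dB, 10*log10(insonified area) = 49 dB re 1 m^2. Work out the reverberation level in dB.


RL = SL - 2*TL + Sb + 10*log10(A) = 222 - 2*70 + (-35) + 49 = 96

96 dB


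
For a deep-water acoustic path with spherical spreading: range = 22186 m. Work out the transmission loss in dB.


TL = 20*log10(22186) = 86.92

86.92 dB


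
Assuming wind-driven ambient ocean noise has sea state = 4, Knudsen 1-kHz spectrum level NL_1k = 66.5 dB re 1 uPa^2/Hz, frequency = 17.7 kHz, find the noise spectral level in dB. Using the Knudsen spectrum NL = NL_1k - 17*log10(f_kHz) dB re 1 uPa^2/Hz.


NL = NL_1k - 17*log10(f_kHz) = 66.5 - 17*log10(17.7) = 66.5 - (21.22) = 45.28

45.28 dB


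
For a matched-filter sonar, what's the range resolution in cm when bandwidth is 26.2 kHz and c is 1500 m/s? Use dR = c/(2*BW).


dR = c/(2*BW) = 1500 / (2 * 26.2e3) = 0.0286 m = 2.86 cm

2.86 cm


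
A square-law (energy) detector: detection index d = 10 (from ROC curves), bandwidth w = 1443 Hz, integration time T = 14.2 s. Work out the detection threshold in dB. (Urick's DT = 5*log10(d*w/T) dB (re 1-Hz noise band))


DT = 5*log10(d*w/T) = 5*log10(10 * 1443 / 14.2) = 5*log10(1016.2) = 15.03

15.03 dB


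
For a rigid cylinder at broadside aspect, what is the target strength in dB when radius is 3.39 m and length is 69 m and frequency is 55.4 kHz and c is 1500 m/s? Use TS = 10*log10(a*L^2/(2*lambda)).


lambda = 1500/55400 = 0.02708 m
TS = 10*log10(3.39*69^2/(2*0.02708)) = 54.74

54.74 dB


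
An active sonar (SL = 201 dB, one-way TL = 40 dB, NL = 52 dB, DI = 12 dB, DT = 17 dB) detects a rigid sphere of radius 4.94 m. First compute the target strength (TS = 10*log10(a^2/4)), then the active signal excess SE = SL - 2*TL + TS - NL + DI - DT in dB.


Step 1: TS = 10*log10(4.94^2/4) = 7.85 dB
Step 2: SE = SL - 2*TL + TS - NL + DI - DT = 201 - 2*40 + (7.85) - 52 + 12 - 17 = 71.85

71.85 dB


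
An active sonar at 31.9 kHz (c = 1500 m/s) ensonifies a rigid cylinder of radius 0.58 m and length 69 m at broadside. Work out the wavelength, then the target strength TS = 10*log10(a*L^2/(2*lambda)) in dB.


Step 1: lambda = c/f = 1500/31900 = 0.04702 m
Step 2: TS = 10*log10(a*L^2/(2*lambda)) = 10*log10(0.58*69^2/(2*0.04702)) = 44.68

44.68 dB


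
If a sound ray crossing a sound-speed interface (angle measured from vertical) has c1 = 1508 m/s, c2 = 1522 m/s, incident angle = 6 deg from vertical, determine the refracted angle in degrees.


sin(theta2) = (c2/c1)*sin(theta1) = (1522/1508)*sin(6 deg) = 0.1055
theta2 = arcsin(0.1055) = 6.06

6.06 deg


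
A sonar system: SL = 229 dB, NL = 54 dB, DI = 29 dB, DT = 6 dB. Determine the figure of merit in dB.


FOM = SL - NL + DI - DT = 229 - 54 + 29 - 6 = 198

198 dB


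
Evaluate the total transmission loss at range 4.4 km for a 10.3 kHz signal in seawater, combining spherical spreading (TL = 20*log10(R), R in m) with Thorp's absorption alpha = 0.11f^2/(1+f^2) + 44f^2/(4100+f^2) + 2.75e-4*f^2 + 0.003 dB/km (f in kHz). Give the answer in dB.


Step 1 (Thorp): alpha = 0.11*106.09/(1+106.09) + 44*106.09/(4100+106.09) + 2.75e-4*106.09 + 0.003 = 1.251 dB/km
Step 2: TL_spread = 20*log10(4400) = 72.87 dB
Step 3: TL_abs = alpha*R = 1.251 * 4.4 = 5.5 dB
Step 4: TL_total = 72.87 + 5.5 = 78.37

78.37 dB


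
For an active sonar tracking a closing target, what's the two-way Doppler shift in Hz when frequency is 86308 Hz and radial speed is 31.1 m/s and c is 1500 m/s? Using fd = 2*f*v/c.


3578.91 Hz


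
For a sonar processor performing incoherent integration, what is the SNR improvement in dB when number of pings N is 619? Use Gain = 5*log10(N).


Gain = 5*log10(619) = 13.96

13.96 dB


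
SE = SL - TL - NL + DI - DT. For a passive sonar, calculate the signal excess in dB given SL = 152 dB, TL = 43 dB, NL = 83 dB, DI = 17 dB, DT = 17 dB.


26 dB


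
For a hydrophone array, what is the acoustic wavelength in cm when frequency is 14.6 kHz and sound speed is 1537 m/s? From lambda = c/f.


lambda = c/f = 1537 / 14600 = 0.1053 m = 10.53 cm

10.53 cm


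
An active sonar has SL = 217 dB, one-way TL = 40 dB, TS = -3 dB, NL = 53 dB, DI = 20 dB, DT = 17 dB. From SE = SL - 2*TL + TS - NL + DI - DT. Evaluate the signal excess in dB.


SE = SL - 2*TL + TS - NL + DI - DT = 217 - 2*40 + (-3) - 53 + 20 - 17 = 84

84 dB


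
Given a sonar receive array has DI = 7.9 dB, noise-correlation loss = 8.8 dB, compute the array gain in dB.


AG = DI - L_corr = 7.9 - 8.8 = -0.9

-0.9 dB


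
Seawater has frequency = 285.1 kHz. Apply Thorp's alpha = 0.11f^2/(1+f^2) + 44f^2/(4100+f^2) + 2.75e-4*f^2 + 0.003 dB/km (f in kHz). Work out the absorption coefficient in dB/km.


f^2 = 81282.01
alpha = 0.11*81282.01/(1+81282.01) + 44*81282.01/(4100+81282.01) + 2.75e-4*81282.01 + 0.003 = 64.353

64.353 dB/km


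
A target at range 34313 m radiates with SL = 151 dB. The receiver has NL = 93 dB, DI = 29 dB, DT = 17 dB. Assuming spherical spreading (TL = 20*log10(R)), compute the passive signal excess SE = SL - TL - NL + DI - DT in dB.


Step 1: TL = 20*log10(34313) = 90.71 dB
Step 2: SE = 151 - 90.71 - 93 + 29 - 17 = -20.71

-20.71 dB


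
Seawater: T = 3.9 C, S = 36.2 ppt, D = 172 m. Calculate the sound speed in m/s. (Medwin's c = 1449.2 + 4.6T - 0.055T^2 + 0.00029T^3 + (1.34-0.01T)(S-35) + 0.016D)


1470.63 m/s


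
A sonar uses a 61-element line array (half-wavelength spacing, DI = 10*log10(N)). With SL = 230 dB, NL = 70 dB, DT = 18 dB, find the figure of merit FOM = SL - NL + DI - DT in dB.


Step 1: DI = 10*log10(61) = 17.85 dB
Step 2: FOM = SL - NL + DI - DT = 230 - 70 + 17.85 - 18 = 159.85

159.85 dB


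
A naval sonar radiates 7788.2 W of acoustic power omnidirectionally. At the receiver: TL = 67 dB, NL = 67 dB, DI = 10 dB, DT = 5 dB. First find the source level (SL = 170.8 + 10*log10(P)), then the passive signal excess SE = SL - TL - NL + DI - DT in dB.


Step 1: SL = 170.8 + 10*log10(7788.2) = 209.71 dB
Step 2: SE = SL - TL - NL + DI - DT = 209.71 - 67 - 67 + 10 - 5 = 80.71

80.71 dB


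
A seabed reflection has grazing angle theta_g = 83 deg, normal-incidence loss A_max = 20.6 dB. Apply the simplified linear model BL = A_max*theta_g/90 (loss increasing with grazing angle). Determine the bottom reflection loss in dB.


19.0 dB


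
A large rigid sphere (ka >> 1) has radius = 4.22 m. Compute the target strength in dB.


TS = 10*log10(4.22^2 / 4) = 10*log10(4.4521) = 6.49

6.49 dB
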